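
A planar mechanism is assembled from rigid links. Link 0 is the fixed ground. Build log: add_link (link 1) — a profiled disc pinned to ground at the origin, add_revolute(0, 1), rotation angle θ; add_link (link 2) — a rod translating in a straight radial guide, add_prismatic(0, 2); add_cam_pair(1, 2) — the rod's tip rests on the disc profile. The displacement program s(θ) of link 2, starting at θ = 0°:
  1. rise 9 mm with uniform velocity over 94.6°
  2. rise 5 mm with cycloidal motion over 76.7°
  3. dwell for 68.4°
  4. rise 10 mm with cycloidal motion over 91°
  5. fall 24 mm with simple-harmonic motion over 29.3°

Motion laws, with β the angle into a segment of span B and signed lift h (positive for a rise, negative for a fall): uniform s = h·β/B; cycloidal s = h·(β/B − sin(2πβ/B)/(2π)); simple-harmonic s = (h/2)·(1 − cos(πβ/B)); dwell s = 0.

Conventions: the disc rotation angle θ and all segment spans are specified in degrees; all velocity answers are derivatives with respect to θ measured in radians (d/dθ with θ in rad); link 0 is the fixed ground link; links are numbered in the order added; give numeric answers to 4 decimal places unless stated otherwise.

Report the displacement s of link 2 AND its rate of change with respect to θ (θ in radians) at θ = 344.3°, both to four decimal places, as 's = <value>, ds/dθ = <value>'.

seg 1 [0°–94.6°] uniform, h=9: full span → s += 9 → s = 9.0000
seg 2 [94.6°–171.3°] cycloidal, h=5: full span → s += 5 → s = 14.0000
seg 3 [171.3°–239.7°] dwell: s stays 14.0000
seg 4 [239.7°–330.7°] cycloidal, h=10: full span → s += 10 → s = 24.0000
seg 5 [330.7°–360°] simple-harmonic, h=-24: θ=344.3° here. β=13.6, B=29.3. -24/2·(1 − cos(π·0.4642)) = -10.6519 → s = 13.3481
velocity in seg [330.7°–360°] (simple-harmonic), θ in radians: β = 13.6° = 0.2374 rad, B = 29.3° = 0.5114 rad; ds/dθ = (πh/(2B)) sin(πβ/B) = (π·(-24)/(2·0.5114)) sin(π·0.4642) = -73.253434 mm/rad

s = 13.3481, ds/dθ = -73.2534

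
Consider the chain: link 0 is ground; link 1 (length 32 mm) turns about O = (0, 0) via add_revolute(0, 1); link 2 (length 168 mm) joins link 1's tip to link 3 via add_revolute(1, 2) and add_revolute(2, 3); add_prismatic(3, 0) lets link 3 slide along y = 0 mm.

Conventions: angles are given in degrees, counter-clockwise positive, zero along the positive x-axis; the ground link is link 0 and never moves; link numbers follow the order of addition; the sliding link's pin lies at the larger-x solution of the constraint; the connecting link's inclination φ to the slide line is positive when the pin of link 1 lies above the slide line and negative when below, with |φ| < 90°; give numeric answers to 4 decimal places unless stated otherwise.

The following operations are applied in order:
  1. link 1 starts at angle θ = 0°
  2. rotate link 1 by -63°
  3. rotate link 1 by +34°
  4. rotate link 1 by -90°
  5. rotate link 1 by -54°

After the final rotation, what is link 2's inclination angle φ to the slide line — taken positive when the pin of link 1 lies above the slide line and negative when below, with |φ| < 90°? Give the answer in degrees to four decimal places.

geometry: r = 32 mm, L = 168 mm, e = 0 mm; θ starts at 0°
rotate link 1 by -63°: θ ← 0° -63° = -63°
rotate link 1 by +34°: θ ← -63° +34° = -29°
rotate link 1 by -90°: θ ← -29° -90° = -119°
rotate link 1 by -54°: θ ← -119° -54° = -173°
h = r sin θ − e = -3.899819 − 0 = -3.899819
sin φ = h / L = -3.899819 / 168 = -0.02321321
φ = arcsin(-0.02321321) = -1.330138°

-1.3301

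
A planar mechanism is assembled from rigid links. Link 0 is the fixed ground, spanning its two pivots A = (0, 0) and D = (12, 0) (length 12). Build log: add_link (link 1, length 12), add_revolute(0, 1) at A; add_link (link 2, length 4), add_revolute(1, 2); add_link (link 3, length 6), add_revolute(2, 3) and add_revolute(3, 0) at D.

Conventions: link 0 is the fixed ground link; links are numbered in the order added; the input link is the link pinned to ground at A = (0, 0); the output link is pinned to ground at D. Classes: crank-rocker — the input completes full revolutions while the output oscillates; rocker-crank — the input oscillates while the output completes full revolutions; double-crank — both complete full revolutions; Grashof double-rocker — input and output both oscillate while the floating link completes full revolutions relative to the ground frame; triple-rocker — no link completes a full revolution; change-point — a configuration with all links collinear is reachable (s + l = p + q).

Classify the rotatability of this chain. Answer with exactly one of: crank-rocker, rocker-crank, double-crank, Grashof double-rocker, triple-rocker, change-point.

lengths: ground=12, input=12, coupler=4, output=6
sorted: s=4 (shortest), l=12 (longest), p+q=18
s + l = 16 vs p + q = 18
s + l < p + q (Grashof) with shortest = coupler link → Grashof double-rocker

Grashof double-rocker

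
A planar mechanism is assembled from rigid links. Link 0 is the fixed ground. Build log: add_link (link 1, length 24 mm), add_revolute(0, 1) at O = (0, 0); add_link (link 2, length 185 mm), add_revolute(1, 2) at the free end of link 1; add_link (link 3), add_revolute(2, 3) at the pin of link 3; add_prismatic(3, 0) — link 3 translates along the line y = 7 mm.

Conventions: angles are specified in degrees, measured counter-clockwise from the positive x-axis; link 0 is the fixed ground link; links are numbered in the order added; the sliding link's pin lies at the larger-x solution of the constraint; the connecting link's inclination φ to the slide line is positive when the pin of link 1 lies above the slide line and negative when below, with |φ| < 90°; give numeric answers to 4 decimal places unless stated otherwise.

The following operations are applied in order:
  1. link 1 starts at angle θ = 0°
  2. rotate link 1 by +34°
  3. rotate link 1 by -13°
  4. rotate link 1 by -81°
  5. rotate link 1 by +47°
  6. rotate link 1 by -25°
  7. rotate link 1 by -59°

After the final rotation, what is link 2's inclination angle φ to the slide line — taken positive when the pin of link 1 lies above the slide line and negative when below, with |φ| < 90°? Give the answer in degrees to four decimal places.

geometry: r = 24 mm, L = 185 mm, e = 7 mm; θ starts at 0°
rotate link 1 by +34°: θ ← 0° +34° = 34°
rotate link 1 by -13°: θ ← 34° -13° = 21°
rotate link 1 by -81°: θ ← 21° -81° = -60°
rotate link 1 by +47°: θ ← -60° +47° = -13°
rotate link 1 by -25°: θ ← -13° -25° = -38°
rotate link 1 by -59°: θ ← -38° -59° = -97°
h = r sin θ − e = -23.821108 − 7 = -30.821108
sin φ = h / L = -30.821108 / 185 = -0.16660058
φ = arcsin(-0.16660058) = -9.590228°

-9.5902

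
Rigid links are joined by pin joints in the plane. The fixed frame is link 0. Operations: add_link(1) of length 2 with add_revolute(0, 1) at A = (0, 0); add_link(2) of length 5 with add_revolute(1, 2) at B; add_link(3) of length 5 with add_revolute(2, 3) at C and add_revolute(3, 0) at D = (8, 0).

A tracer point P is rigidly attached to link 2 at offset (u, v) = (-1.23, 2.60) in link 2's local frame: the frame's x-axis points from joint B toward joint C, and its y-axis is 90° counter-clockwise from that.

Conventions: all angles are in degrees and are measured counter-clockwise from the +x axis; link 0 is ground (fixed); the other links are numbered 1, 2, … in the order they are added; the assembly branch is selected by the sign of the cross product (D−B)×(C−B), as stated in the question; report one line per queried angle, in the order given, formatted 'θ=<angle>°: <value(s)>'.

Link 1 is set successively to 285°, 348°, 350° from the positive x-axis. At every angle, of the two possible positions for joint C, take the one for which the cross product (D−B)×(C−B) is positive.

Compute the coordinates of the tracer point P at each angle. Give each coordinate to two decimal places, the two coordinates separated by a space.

A=(0,0), D=(8.00,0)
θ=285°: B = A + 2.00·(cos285°, sin285°) = (0.5176, -1.9319)
θ=285°: |BD| = 7.7277
θ=285°: circle(B,5.00) ∩ circle(D,5.00): a=3.8639, h=3.1734
θ=285°:   candidates: C₊=(3.4655,2.1067) cross=24.523; C₋=(5.0521,-4.0386) cross=-24.523
θ=285°:   branch + wants cross > 0 → take C=(3.4655,2.1067) (cross=24.523)
θ=285°: ex = (C−B)/|BC| = (0.5896,0.8077); ey = (-0.8077,0.5896)
θ=285°: P = B + -1.23·ex + 2.60·ey = (-2.3076,-1.3925)
θ=348°: B = A + 2.00·(cos348°, sin348°) = (1.9563, -0.4158)
θ=348°: |BD| = 6.0580
θ=348°: circle(B,5.00) ∩ circle(D,5.00): a=3.0290, h=3.9781
θ=348°:   candidates: C₊=(4.7051,3.7608) cross=24.099; C₋=(5.2512,-4.1766) cross=-24.099
θ=348°:   branch + wants cross > 0 → take C=(4.7051,3.7608) (cross=24.099)
θ=348°: ex = (C−B)/|BC| = (0.5498,0.8353); ey = (-0.8353,0.5498)
θ=348°: P = B + -1.23·ex + 2.60·ey = (-0.8917,-0.0139)
θ=350°: B = A + 2.00·(cos350°, sin350°) = (1.9696, -0.3473)
θ=350°: |BD| = 6.0404
θ=350°: circle(B,5.00) ∩ circle(D,5.00): a=3.0202, h=3.9848
θ=350°:   candidates: C₊=(4.7557,3.8045) cross=24.070; C₋=(5.2139,-4.1518) cross=-24.070
θ=350°:   branch + wants cross > 0 → take C=(4.7557,3.8045) (cross=24.070)
θ=350°: ex = (C−B)/|BC| = (0.5572,0.8304); ey = (-0.8304,0.5572)
θ=350°: P = B + -1.23·ex + 2.60·ey = (-0.8747,0.0801)

θ=285°: -2.31 -1.39
θ=348°: -0.89 -0.01
θ=350°: -0.87 0.08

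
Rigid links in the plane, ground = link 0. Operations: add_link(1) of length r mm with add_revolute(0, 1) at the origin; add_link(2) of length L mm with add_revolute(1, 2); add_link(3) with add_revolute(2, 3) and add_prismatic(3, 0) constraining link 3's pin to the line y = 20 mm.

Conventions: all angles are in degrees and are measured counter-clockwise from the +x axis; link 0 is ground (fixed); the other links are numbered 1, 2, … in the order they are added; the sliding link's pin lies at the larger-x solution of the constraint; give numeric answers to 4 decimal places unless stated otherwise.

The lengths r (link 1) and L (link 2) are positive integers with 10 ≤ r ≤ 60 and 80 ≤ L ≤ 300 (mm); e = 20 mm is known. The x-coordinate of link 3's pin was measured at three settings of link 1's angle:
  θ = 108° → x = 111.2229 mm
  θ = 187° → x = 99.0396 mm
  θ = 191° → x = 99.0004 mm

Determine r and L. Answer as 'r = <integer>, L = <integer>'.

constraint per measurement: (x − r cos θ)² + (r sin θ − e)² = L²
subtracting the θ₁ and θ₂ equations cancels the r² and L² terms:
r = (x₁² − x₂²) / (2[(x₁cos θ₁ + e sin θ₁) − (x₂cos θ₂ + e sin θ₂)]) = 14.9999 → r = 15
L² = (x₁ − r cos θ₁)² + (r sin θ₁ − e)² = 13455.9926 → L = 116.0000 → L = 116
check at θ₃=191°: x = 99.0004 (printed 99.0004) ✓

r = 15, L = 116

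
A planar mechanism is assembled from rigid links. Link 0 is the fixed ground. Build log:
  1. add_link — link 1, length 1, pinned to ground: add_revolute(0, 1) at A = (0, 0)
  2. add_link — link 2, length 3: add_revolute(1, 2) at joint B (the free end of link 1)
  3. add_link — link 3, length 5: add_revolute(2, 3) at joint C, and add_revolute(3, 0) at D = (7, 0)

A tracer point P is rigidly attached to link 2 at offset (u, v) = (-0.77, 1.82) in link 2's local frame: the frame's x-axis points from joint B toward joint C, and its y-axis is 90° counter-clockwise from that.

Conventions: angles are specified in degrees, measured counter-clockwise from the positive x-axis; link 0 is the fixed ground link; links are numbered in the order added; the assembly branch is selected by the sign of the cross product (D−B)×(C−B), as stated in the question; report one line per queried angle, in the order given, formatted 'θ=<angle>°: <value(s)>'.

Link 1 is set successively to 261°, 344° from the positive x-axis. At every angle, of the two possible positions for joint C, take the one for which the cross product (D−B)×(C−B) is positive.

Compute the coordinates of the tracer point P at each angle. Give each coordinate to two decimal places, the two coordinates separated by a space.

A=(0,0), D=(7.00,0)
θ=261°: B = A + 1.00·(cos261°, sin261°) = (-0.1564, -0.9877)
θ=261°: |BD| = 7.2243
θ=261°: circle(B,3.00) ∩ circle(D,5.00): a=2.5048, h=1.6511
θ=261°:   candidates: C₊=(2.0991,0.9904) cross=11.928; C₋=(2.5505,-2.2809) cross=-11.928
θ=261°:   branch + wants cross > 0 → take C=(2.0991,0.9904) (cross=11.928)
θ=261°: ex = (C−B)/|BC| = (0.7518,0.6594); ey = (-0.6594,0.7518)
θ=261°: P = B + -0.77·ex + 1.82·ey = (-1.9354,-0.1271)
θ=344°: B = A + 1.00·(cos344°, sin344°) = (0.9613, -0.2756)
θ=344°: |BD| = 6.0450
θ=344°: circle(B,3.00) ∩ circle(D,5.00): a=1.6991, h=2.4725
θ=344°:   candidates: C₊=(2.5459,2.2717) cross=14.946; C₋=(2.7713,-2.6680) cross=-14.946
θ=344°:   branch + wants cross > 0 → take C=(2.5459,2.2717) (cross=14.946)
θ=344°: ex = (C−B)/|BC| = (0.5282,0.8491); ey = (-0.8491,0.5282)
θ=344°: P = B + -0.77·ex + 1.82·ey = (-0.9908,0.0319)

θ=261°: -1.94 -0.13
θ=344°: -0.99 0.03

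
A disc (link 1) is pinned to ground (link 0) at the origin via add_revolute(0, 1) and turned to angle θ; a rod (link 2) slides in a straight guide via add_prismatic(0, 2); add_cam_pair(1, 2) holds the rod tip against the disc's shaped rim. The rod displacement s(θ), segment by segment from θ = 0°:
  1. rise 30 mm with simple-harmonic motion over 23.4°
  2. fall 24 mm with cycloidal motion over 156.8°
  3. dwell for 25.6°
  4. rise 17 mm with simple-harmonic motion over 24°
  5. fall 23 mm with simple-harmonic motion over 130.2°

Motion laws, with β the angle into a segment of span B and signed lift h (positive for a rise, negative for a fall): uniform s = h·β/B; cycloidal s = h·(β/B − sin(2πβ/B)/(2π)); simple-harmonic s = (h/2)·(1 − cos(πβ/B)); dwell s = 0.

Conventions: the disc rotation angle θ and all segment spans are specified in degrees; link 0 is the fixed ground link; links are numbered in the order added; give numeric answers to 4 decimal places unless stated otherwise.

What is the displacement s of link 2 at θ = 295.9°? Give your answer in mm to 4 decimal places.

segment 1 (0° to 23.4°, simple-harmonic, h = 30) is passed completely: s = 0.0000 + (30) = 30.0000
segment 2 (23.4° to 180.2°, cycloidal, h = -24) is passed completely: s = 30.0000 + (-24) = 6.0000
segment 3 (180.2° to 205.8°, dwell): s unchanged at 6.0000
segment 4 (205.8° to 229.8°, simple-harmonic, h = 17) is passed completely: s = 6.0000 + (17) = 23.0000
θ = 295.9° falls in segment 5 (229.8° to 360°, simple-harmonic, h = -23): β = 295.9 − 229.8 = 66.1°, B = 130.2°; Δs = -23/2·(1 − cos(π·0.5077)) = -11.7775; s = 23.0000 − 11.7775 = 11.2225

11.2225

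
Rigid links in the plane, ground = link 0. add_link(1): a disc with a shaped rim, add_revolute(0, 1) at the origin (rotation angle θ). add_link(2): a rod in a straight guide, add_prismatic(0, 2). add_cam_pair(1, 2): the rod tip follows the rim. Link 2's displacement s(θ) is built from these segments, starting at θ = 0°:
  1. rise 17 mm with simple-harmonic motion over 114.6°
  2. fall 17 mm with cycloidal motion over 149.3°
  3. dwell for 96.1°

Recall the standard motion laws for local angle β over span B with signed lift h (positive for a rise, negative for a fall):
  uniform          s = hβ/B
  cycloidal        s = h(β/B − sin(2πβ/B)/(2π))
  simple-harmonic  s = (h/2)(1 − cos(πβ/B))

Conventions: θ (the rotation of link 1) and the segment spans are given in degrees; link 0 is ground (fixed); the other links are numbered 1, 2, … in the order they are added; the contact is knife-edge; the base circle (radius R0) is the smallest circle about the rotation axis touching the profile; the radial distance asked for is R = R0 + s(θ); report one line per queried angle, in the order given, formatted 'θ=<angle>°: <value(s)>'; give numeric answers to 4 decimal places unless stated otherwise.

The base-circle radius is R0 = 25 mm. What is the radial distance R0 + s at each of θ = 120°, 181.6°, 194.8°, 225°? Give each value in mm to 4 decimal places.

segment 1 (0° to 114.6°, simple-harmonic, h = 17) is passed completely: s = 0.0000 + (17) = 17.0000
θ = 120° falls in segment 2 (114.6° to 263.9°, cycloidal, h = -17): β = 120 − 114.6 = 5.4°, B = 149.3°; Δs = -17·(0.0362 − sin(2π·0.0362)/(2π)) = -0.0053; s = 17.0000 − 0.0053 = 16.9947
θ = 181.6° falls in segment 2 (114.6° to 263.9°, cycloidal, h = -17): β = 181.6 − 114.6 = 67°, B = 149.3°; Δs = -17·(0.4488 − sin(2π·0.4488)/(2π)) = -6.7728; s = 17.0000 − 6.7728 = 10.2272
θ = 194.8° falls in segment 2 (114.6° to 263.9°, cycloidal, h = -17): β = 194.8 − 114.6 = 80.2°, B = 149.3°; Δs = -17·(0.5372 − sin(2π·0.5372)/(2π)) = -9.7582; s = 17.0000 − 9.7582 = 7.2418
θ = 225° falls in segment 2 (114.6° to 263.9°, cycloidal, h = -17): β = 225 − 114.6 = 110.4°, B = 149.3°; Δs = -17·(0.7395 − sin(2π·0.7395)/(2π)) = -15.2704; s = 17.0000 − 15.2704 = 1.7296
θ=120°: R = R0 + s = 25 + 16.9947 = 41.9947
θ=181.6°: R = R0 + s = 25 + 10.2272 = 35.2272
θ=194.8°: R = R0 + s = 25 + 7.2418 = 32.2418
θ=225°: R = R0 + s = 25 + 1.7296 = 26.7296

θ=120°: 41.9947
θ=181.6°: 35.2272
θ=194.8°: 32.2418
θ=225°: 26.7296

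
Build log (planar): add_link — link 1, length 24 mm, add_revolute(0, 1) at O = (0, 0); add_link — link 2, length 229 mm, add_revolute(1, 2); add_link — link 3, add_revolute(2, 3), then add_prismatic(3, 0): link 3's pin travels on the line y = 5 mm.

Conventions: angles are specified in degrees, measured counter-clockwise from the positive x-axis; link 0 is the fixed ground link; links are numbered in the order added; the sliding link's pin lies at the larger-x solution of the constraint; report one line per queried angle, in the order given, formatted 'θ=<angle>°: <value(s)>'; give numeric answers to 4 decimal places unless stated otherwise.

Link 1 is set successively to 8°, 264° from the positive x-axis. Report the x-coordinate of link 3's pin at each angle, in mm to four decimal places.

geometry: r = 24 mm, L = 229 mm, e = 5 mm
θ=8°: crank pin P = (r cos θ, r sin θ) = (23.766434, 3.340154)
θ=8°: h = r sin θ − e = 3.340154 − 5 = -1.659846
θ=8°: x = r cos θ + √(L² − h²) = 23.766434 + 228.993984 = 252.760418
θ=264°: crank pin P = (r cos θ, r sin θ) = (-2.508683, -23.868525)
θ=264°: h = r sin θ − e = -23.868525 − 5 = -28.868525
θ=264°: x = r cos θ + √(L² − h²) = -2.508683 + 227.173080 = 224.664397

θ=8°: 252.7604
θ=264°: 224.6644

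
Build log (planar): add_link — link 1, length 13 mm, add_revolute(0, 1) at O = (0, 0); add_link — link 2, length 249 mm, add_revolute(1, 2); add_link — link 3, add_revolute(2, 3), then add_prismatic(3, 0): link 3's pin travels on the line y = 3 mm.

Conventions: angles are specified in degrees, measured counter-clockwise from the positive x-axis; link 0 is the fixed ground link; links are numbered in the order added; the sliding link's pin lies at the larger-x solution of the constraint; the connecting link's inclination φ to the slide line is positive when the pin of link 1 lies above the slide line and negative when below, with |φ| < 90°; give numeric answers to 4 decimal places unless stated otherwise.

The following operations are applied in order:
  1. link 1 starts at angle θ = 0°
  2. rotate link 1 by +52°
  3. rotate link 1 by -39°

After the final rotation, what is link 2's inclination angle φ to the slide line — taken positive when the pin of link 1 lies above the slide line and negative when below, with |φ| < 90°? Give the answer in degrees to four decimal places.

geometry: r = 13 mm, L = 249 mm, e = 3 mm; θ starts at 0°
rotate link 1 by +52°: θ ← 0° +52° = 52°
rotate link 1 by -39°: θ ← 52° -39° = 13°
h = r sin θ − e = 2.924364 − 3 = -0.075636
sin φ = h / L = -0.075636 / 249 = -0.00030376
φ = arcsin(-0.00030376) = -0.017404°

-0.0174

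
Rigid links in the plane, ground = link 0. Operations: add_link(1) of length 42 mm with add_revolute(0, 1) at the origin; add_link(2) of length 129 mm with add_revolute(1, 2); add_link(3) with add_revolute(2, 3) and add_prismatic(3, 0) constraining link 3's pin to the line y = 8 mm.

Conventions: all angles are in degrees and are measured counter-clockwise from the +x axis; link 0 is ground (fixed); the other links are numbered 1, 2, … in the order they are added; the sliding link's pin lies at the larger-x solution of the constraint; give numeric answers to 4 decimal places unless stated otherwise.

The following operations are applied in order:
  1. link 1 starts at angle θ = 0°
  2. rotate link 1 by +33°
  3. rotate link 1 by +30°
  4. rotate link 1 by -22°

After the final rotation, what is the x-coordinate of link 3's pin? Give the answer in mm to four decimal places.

geometry: r = 42 mm, L = 129 mm, e = 8 mm; θ starts at 0°
rotate link 1 by +33°: θ ← 0° +33° = 33°
rotate link 1 by +30°: θ ← 33° +30° = 63°
rotate link 1 by -22°: θ ← 63° -22° = 41°
crank pin P = (r cos θ, r sin θ) = (31.697802, 27.554479)
h = r sin θ − e = 27.554479 − 8 = 19.554479
x = r cos θ + √(L² − h²) = 31.697802 + 127.509303 = 159.207105

159.2071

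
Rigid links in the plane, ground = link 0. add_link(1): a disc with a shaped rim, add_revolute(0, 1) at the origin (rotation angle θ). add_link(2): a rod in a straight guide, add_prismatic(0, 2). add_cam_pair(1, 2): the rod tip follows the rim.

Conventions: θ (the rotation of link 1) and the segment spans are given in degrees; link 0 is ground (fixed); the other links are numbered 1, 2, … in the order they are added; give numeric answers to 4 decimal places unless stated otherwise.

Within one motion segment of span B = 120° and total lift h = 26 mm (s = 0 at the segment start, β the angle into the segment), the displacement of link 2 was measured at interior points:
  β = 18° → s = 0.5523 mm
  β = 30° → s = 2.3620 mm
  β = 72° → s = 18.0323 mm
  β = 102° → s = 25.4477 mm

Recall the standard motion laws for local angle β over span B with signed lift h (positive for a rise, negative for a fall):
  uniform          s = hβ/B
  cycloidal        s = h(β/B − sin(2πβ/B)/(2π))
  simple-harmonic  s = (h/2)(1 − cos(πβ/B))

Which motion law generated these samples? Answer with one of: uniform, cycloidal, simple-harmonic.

candidates at β/B = r: uniform s = h·r (linear in β); cycloidal s = h·(r − sin(2πr)/(2π)); simple-harmonic s = (h/2)(1 − cos(πr))
β=18°: printed 0.5523 | uniform 3.9000, cycloidal 0.5523, simple-harmonic 1.4169
β=30°: printed 2.3620 | uniform 6.5000, cycloidal 2.3620, simple-harmonic 3.8076
β=72°: printed 18.0323 | uniform 15.6000, cycloidal 18.0323, simple-harmonic 17.0172
β=102°: printed 25.4477 | uniform 22.1000, cycloidal 25.4477, simple-harmonic 24.5831
only one law matches every sample → cycloidal

cycloidal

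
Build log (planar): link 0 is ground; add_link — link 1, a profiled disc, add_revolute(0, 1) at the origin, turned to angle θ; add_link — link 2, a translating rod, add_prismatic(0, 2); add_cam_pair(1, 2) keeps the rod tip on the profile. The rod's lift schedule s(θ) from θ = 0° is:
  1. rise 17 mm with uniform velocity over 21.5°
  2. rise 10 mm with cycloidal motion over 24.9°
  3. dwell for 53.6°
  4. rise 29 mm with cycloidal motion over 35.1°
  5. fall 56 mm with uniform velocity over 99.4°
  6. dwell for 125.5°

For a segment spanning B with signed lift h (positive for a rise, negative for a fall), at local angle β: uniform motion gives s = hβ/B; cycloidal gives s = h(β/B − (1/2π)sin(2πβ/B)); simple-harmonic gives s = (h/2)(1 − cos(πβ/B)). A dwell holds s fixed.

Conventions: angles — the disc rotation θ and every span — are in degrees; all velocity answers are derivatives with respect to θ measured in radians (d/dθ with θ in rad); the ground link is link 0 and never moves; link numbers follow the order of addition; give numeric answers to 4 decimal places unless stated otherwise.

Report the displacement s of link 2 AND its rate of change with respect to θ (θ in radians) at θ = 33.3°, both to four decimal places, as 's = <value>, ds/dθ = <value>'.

seg 1 [0°–21.5°] uniform, h=17: full span → s += 17 → s = 17.0000
seg 2 [21.5°–46.4°] cycloidal, h=10: θ=33.3° here. β=11.8, B=24.9. 10·(0.4739 − sin(2π·0.4739)/(2π)) = 4.4791 → s = 21.4791
velocity in seg [21.5°–46.4°] (cycloidal), θ in radians: β = 11.8° = 0.2059 rad, B = 24.9° = 0.4346 rad; ds/dθ = (h/B)(1 − cos(2πβ/B)) = (10/0.4346)(1 − cos(2π·0.4739)) = 45.711885 mm/rad

s = 21.4791, ds/dθ = 45.7119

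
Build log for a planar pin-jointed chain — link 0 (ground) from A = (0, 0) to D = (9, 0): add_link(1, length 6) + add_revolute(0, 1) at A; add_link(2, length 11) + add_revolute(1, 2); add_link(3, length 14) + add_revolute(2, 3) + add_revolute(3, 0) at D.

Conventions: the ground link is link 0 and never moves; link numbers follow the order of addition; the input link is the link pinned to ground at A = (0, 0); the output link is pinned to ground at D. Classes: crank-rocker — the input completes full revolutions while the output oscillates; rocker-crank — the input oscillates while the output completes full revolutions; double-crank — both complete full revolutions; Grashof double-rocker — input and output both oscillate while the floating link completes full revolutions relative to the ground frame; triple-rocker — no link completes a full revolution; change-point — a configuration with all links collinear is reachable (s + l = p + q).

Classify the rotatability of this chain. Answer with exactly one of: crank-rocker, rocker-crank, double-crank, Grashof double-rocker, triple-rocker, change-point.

lengths: ground=9, input=6, coupler=11, output=14
sorted: s=6 (shortest), l=14 (longest), p+q=20
s + l = 20 vs p + q = 20
s + l = p + q → change-point (collinear configuration reachable)

change-point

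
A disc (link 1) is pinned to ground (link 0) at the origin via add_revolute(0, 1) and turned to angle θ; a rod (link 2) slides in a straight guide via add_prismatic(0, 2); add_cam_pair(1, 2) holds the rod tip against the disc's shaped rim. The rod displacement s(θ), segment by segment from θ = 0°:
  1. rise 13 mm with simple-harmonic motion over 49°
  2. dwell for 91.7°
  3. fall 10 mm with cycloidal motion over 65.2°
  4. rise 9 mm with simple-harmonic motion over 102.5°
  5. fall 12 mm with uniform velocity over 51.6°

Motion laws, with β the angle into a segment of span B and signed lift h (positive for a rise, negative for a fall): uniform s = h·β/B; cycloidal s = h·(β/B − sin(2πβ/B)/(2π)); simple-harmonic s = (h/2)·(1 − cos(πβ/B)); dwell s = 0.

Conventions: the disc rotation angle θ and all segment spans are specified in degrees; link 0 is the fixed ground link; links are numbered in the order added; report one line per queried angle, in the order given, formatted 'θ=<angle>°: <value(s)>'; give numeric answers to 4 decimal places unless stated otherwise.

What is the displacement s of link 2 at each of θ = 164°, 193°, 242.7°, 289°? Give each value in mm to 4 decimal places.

segment 1 (0° to 49°, simple-harmonic, h = 13) is passed completely: s = 0.0000 + (13) = 13.0000
segment 2 (49° to 140.7°, dwell): s unchanged at 13.0000
θ = 164° falls in segment 3 (140.7° to 205.9°, cycloidal, h = -10): β = 164 − 140.7 = 23.3°, B = 65.2°; Δs = -10·(0.3574 − sin(2π·0.3574)/(2π)) = -2.3307; s = 13.0000 − 2.3307 = 10.6693
θ = 193° falls in segment 3 (140.7° to 205.9°, cycloidal, h = -10): β = 193 − 140.7 = 52.3°, B = 65.2°; Δs = -10·(0.8021 − sin(2π·0.8021)/(2π)) = -9.5284; s = 13.0000 − 9.5284 = 3.4716
segment 3 (140.7° to 205.9°, cycloidal, h = -10) is passed completely: s = 13.0000 + (-10) = 3.0000
θ = 242.7° falls in segment 4 (205.9° to 308.4°, simple-harmonic, h = 9): β = 242.7 − 205.9 = 36.8°, B = 102.5°; Δs = 9/2·(1 − cos(π·0.3590)) = 2.5715; s = 3.0000 + 2.5715 = 5.5715
θ = 289° falls in segment 4 (205.9° to 308.4°, simple-harmonic, h = 9): β = 289 − 205.9 = 83.1°, B = 102.5°; Δs = 9/2·(1 − cos(π·0.8107)) = 8.2277; s = 3.0000 + 8.2277 = 11.2277

θ=164°: 10.6693
θ=193°: 3.4716
θ=242.7°: 5.5715
θ=289°: 11.2277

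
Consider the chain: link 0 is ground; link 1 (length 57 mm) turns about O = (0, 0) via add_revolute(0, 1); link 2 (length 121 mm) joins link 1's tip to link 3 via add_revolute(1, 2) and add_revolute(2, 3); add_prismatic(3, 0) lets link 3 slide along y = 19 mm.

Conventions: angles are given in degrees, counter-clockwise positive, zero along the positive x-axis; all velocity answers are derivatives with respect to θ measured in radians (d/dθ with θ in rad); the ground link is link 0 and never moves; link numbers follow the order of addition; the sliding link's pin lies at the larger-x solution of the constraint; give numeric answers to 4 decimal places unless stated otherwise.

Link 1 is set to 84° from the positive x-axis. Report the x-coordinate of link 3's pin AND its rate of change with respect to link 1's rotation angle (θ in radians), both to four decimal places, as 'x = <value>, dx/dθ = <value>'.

geometry: r = 57 mm, L = 121 mm, e = 19 mm
crank pin P = (r cos θ, r sin θ) = (5.958122, 56.687748)
h = r sin θ − e = 56.687748 − 19 = 37.687748
x = r cos θ + √(L² − h²) = 5.958122 + 114.981014 = 120.939137
dx/dθ = −r sin θ − h·r cos θ/√(L² − h²) (θ in radians; h = 37.687748) = -58.640664

x = 120.9391, dx/dθ = -58.6407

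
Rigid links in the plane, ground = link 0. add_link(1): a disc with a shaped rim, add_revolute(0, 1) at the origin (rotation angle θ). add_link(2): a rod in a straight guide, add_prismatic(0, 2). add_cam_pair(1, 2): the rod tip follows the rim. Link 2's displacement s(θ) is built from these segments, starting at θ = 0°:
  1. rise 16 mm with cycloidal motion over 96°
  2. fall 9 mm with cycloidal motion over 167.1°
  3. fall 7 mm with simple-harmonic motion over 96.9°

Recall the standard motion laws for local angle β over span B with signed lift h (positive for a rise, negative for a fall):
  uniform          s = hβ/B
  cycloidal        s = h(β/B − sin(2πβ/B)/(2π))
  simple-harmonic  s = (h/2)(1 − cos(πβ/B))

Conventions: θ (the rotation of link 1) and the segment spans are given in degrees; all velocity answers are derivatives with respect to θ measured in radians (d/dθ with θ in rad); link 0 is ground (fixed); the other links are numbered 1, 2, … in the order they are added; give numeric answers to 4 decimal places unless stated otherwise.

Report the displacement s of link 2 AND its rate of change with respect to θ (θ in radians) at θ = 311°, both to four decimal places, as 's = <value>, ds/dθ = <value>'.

segment 1 (0° to 96°, cycloidal, h = 16) is passed completely: s = 0.0000 + (16) = 16.0000
segment 2 (96° to 263.1°, cycloidal, h = -9) is passed completely: s = 16.0000 + (-9) = 7.0000
θ = 311° falls in segment 3 (263.1° to 360°, simple-harmonic, h = -7): β = 311 − 263.1 = 47.9°, B = 96.9°; Δs = -7/2·(1 − cos(π·0.4943)) = -3.4376; s = 7.0000 − 3.4376 = 3.5624
velocity in seg [263.1°–360°] (simple-harmonic), θ in radians: β = 47.9° = 0.8360 rad, B = 96.9° = 1.6912 rad; ds/dθ = (πh/(2B)) sin(πβ/B) = (π·(-7)/(2·1.6912)) sin(π·0.4943) = -6.500514 mm/rad

s = 3.5624, ds/dθ = -6.5005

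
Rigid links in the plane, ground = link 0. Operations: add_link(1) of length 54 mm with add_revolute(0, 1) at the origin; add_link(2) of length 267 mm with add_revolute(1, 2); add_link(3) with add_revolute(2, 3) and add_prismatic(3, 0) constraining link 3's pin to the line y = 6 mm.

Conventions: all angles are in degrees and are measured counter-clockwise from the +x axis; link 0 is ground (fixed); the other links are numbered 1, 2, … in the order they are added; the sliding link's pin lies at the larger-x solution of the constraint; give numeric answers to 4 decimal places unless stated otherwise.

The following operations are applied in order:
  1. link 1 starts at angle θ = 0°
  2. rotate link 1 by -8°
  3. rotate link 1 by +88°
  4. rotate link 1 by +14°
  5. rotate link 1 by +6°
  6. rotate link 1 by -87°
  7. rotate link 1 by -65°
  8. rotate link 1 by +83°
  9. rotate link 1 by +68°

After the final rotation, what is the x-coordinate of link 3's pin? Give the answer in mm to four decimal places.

geometry: r = 54 mm, L = 267 mm, e = 6 mm; θ starts at 0°
rotate link 1 by -8°: θ ← 0° -8° = -8°
rotate link 1 by +88°: θ ← -8° +88° = 80°
rotate link 1 by +14°: θ ← 80° +14° = 94°
rotate link 1 by +6°: θ ← 94° +6° = 100°
rotate link 1 by -87°: θ ← 100° -87° = 13°
rotate link 1 by -65°: θ ← 13° -65° = -52°
rotate link 1 by +83°: θ ← -52° +83° = 31°
rotate link 1 by +68°: θ ← 31° +68° = 99°
crank pin P = (r cos θ, r sin θ) = (-8.447461, 53.335170)
h = r sin θ − e = 53.335170 − 6 = 47.335170
x = r cos θ + √(L² − h²) = -8.447461 + 262.770587 = 254.323126

254.3231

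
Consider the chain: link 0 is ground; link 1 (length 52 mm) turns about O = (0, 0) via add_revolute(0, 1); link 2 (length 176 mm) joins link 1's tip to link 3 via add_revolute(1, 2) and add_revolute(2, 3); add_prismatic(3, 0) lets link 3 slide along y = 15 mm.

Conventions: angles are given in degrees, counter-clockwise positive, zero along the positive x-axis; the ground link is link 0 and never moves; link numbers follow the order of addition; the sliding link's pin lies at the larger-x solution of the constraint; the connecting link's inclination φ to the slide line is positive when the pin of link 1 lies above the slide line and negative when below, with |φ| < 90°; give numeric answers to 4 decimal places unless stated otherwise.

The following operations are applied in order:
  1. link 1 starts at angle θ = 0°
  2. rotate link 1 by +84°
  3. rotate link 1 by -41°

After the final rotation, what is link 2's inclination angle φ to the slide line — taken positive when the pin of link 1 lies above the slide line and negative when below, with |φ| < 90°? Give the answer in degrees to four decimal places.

geometry: r = 52 mm, L = 176 mm, e = 15 mm; θ starts at 0°
rotate link 1 by +84°: θ ← 0° +84° = 84°
rotate link 1 by -41°: θ ← 84° -41° = 43°
h = r sin θ − e = 35.463915 − 15 = 20.463915
sin φ = h / L = 20.463915 / 176 = 0.11627224
φ = arcsin(0.11627224) = 6.677011°

6.6770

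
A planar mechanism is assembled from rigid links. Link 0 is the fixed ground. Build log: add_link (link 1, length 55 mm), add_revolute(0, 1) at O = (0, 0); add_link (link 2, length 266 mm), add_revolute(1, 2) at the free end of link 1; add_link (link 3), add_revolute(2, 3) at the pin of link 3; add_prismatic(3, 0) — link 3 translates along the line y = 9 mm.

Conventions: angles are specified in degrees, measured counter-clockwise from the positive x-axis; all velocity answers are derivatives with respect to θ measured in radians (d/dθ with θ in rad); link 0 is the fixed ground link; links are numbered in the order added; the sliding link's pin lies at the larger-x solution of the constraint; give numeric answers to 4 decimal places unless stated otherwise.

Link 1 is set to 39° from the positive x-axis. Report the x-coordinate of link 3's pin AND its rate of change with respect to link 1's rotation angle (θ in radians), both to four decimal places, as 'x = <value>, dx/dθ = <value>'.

geometry: r = 55 mm, L = 266 mm, e = 9 mm
crank pin P = (r cos θ, r sin θ) = (42.743028, 34.612622)
h = r sin θ − e = 34.612622 − 9 = 25.612622
x = r cos θ + √(L² − h²) = 42.743028 + 264.764034 = 307.507062
dx/dθ = −r sin θ − h·r cos θ/√(L² − h²) (θ in radians; h = 25.612622) = -38.747477

x = 307.5071, dx/dθ = -38.7475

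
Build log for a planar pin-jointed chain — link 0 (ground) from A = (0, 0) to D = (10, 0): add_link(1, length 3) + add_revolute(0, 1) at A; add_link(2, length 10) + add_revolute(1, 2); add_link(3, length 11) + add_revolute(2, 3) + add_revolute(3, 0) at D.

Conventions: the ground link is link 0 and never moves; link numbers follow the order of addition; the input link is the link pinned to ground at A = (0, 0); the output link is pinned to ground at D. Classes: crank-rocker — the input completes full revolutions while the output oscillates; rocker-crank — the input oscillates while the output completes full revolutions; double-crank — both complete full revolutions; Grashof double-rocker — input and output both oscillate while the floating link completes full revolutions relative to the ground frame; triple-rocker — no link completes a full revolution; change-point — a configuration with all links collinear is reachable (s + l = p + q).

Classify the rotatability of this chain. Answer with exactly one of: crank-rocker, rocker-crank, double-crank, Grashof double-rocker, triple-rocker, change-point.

lengths: ground=10, input=3, coupler=10, output=11
sorted: s=3 (shortest), l=11 (longest), p+q=20
s + l = 14 vs p + q = 20
s + l < p + q (Grashof) with shortest = input link → crank-rocker

crank-rocker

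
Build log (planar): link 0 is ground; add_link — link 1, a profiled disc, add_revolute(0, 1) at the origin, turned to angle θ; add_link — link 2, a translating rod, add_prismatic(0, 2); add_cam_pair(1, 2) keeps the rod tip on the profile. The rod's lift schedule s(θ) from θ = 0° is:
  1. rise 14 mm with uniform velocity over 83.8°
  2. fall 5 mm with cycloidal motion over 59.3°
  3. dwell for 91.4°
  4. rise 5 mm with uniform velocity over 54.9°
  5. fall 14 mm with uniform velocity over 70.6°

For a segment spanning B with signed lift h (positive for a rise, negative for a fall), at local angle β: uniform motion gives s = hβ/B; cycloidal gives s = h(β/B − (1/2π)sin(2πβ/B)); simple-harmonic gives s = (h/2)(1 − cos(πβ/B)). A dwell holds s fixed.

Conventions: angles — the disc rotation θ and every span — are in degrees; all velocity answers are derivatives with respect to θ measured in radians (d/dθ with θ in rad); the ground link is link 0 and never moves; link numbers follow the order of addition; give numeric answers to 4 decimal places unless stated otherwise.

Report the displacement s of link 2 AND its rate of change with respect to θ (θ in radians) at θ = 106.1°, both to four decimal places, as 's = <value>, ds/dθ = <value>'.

seg 1 [0°–83.8°] uniform, h=14: full span → s += 14 → s = 14.0000
seg 2 [83.8°–143.1°] cycloidal, h=-5: θ=106.1° here. β=22.3, B=59.3. -5·(0.3761 − sin(2π·0.3761)/(2π)) = -1.3213 → s = 12.6787
velocity in seg [83.8°–143.1°] (cycloidal), θ in radians: β = 22.3° = 0.3892 rad, B = 59.3° = 1.0350 rad; ds/dθ = (h/B)(1 − cos(2πβ/B)) = ((-5)/1.0350)(1 − cos(2π·0.3761)) = -8.269597 mm/rad

s = 12.6787, ds/dθ = -8.2696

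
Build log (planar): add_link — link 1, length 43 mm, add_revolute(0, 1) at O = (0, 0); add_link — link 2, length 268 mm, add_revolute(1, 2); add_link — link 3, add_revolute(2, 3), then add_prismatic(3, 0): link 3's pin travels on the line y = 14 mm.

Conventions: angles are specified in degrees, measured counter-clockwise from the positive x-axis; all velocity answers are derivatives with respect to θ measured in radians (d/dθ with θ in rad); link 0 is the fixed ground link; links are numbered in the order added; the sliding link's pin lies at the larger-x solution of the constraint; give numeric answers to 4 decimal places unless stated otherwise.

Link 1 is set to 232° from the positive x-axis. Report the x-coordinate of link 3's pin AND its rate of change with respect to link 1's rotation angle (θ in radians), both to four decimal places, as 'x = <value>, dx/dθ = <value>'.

geometry: r = 43 mm, L = 268 mm, e = 14 mm
crank pin P = (r cos θ, r sin θ) = (-26.473443, -33.884462)
h = r sin θ − e = -33.884462 − 14 = -47.884462
x = r cos θ + √(L² − h²) = -26.473443 + 263.687463 = 237.214020
dx/dθ = −r sin θ − h·r cos θ/√(L² − h²) (θ in radians; h = -47.884462) = 29.077004

x = 237.2140, dx/dθ = 29.0770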